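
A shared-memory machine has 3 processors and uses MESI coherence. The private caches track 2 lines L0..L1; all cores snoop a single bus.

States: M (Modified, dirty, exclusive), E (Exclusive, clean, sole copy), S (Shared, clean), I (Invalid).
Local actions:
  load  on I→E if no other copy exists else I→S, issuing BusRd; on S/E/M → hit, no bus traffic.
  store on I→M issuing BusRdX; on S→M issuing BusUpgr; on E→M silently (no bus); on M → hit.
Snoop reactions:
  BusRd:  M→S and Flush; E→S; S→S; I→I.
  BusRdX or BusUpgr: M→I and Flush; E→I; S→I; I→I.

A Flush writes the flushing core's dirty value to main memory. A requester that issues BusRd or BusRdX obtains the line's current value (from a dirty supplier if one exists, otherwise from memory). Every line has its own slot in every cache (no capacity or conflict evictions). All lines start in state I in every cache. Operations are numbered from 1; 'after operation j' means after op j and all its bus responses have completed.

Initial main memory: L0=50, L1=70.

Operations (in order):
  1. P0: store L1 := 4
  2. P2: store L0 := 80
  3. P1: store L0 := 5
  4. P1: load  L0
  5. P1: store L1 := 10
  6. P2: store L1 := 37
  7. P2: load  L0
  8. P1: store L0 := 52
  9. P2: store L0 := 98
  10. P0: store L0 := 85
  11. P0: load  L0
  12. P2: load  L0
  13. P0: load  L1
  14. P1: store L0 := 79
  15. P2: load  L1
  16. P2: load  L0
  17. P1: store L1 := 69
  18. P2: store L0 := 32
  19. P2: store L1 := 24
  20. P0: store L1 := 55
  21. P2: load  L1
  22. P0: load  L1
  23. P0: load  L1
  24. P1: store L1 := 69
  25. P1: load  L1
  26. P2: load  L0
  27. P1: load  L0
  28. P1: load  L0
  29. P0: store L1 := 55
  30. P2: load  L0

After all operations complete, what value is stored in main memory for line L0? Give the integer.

memory[L0] = 32

step 1: P0: store L1 := 4  ⟶  MII  (L1)  txn=BusRdX  M[L1]=70
step 2: P2: store L0 := 80  ⟶  IIM  (L0)  txn=BusRdX  M[L0]=50
step 3: P1: store L0 := 5  ⟶  IMI  (L0)  txn=BusRdX+Flush  M[L0]=80
step 4: P1: load  L0  ⟶  IMI  (L0)  txn=∅  M[L0]=80
step 5: P1: store L1 := 10  ⟶  IMI  (L1)  txn=BusRdX+Flush  M[L1]=4
step 6: P2: store L1 := 37  ⟶  IIM  (L1)  txn=BusRdX+Flush  M[L1]=10
step 7: P2: load  L0  ⟶  ISS  (L0)  txn=BusRd+Flush  M[L0]=5
step 8: P1: store L0 := 52  ⟶  IMI  (L0)  txn=BusUpgr  M[L0]=5
step 9: P2: store L0 := 98  ⟶  IIM  (L0)  txn=BusRdX+Flush  M[L0]=52
step 10: P0: store L0 := 85  ⟶  MII  (L0)  txn=BusRdX+Flush  M[L0]=98
step 11: P0: load  L0  ⟶  MII  (L0)  txn=∅  M[L0]=98
step 12: P2: load  L0  ⟶  SIS  (L0)  txn=BusRd+Flush  M[L0]=85
step 13: P0: load  L1  ⟶  SIS  (L1)  txn=BusRd+Flush  M[L1]=37
step 14: P1: store L0 := 79  ⟶  IMI  (L0)  txn=BusRdX  M[L0]=85
step 15: P2: load  L1  ⟶  SIS  (L1)  txn=∅  M[L1]=37
step 16: P2: load  L0  ⟶  ISS  (L0)  txn=BusRd+Flush  M[L0]=79
step 17: P1: store L1 := 69  ⟶  IMI  (L1)  txn=BusRdX  M[L1]=37
step 18: P2: store L0 := 32  ⟶  IIM  (L0)  txn=BusUpgr  M[L0]=79
step 19: P2: store L1 := 24  ⟶  IIM  (L1)  txn=BusRdX+Flush  M[L1]=69
step 20: P0: store L1 := 55  ⟶  MII  (L1)  txn=BusRdX+Flush  M[L1]=24
step 21: P2: load  L1  ⟶  SIS  (L1)  txn=BusRd+Flush  M[L1]=55
step 22: P0: load  L1  ⟶  SIS  (L1)  txn=∅  M[L1]=55
step 23: P0: load  L1  ⟶  SIS  (L1)  txn=∅  M[L1]=55
step 24: P1: store L1 := 69  ⟶  IMI  (L1)  txn=BusRdX  M[L1]=55
step 25: P1: load  L1  ⟶  IMI  (L1)  txn=∅  M[L1]=55
step 26: P2: load  L0  ⟶  IIM  (L0)  txn=∅  M[L0]=79
step 27: P1: load  L0  ⟶  ISS  (L0)  txn=BusRd+Flush  M[L0]=32
step 28: P1: load  L0  ⟶  ISS  (L0)  txn=∅  M[L0]=32
step 29: P0: store L1 := 55  ⟶  MII  (L1)  txn=BusRdX+Flush  M[L1]=69
step 30: P2: load  L0  ⟶  ISS  (L0)  txn=∅  M[L0]=32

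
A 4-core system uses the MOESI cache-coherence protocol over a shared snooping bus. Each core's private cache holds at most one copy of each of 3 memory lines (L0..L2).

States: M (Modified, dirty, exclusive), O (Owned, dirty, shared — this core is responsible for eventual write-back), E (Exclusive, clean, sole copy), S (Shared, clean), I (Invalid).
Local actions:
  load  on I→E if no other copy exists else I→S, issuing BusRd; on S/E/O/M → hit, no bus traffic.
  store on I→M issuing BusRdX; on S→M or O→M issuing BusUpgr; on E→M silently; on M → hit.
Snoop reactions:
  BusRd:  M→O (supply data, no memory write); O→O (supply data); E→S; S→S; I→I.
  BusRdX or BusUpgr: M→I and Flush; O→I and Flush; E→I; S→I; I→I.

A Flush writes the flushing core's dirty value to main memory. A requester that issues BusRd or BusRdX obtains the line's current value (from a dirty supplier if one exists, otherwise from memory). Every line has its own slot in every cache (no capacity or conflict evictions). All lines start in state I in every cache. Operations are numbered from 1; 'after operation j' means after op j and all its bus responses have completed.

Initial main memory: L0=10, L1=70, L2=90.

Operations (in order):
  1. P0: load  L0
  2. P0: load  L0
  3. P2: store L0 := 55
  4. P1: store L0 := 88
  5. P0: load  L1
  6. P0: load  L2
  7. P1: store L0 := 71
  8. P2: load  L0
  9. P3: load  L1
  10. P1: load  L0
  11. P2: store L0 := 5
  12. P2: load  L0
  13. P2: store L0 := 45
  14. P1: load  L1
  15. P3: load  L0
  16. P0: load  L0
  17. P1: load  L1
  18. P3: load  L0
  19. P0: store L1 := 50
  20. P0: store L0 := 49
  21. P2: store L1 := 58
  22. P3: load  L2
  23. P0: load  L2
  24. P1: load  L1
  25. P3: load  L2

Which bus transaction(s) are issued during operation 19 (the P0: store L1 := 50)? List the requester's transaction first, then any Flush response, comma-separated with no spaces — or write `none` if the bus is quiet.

1. P0: load  L0  bus=[BusRd]  L0: P0=E P1=I P2=I P3=I  mem[L0]=10
2. P0: load  L0  bus=[-]  L0: P0=E P1=I P2=I P3=I  mem[L0]=10
3. P2: store L0 := 55  bus=[BusRdX]  L0: P0=I P1=I P2=M P3=I  mem[L0]=10
4. P1: store L0 := 88  bus=[BusRdX,Flush]  L0: P0=I P1=M P2=I P3=I  mem[L0]=55
5. P0: load  L1  bus=[BusRd]  L1: P0=E P1=I P2=I P3=I  mem[L1]=70
6. P0: load  L2  bus=[BusRd]  L2: P0=E P1=I P2=I P3=I  mem[L2]=90
7. P1: store L0 := 71  bus=[-]  L0: P0=I P1=M P2=I P3=I  mem[L0]=55
8. P2: load  L0  bus=[BusRd]  L0: P0=I P1=O P2=S P3=I  mem[L0]=55
9. P3: load  L1  bus=[BusRd]  L1: P0=S P1=I P2=I P3=S  mem[L1]=70
10. P1: load  L0  bus=[-]  L0: P0=I P1=O P2=S P3=I  mem[L0]=55
11. P2: store L0 := 5  bus=[BusUpgr,Flush]  L0: P0=I P1=I P2=M P3=I  mem[L0]=71
12. P2: load  L0  bus=[-]  L0: P0=I P1=I P2=M P3=I  mem[L0]=71
13. P2: store L0 := 45  bus=[-]  L0: P0=I P1=I P2=M P3=I  mem[L0]=71
14. P1: load  L1  bus=[BusRd]  L1: P0=S P1=S P2=I P3=S  mem[L1]=70
15. P3: load  L0  bus=[BusRd]  L0: P0=I P1=I P2=O P3=S  mem[L0]=71
16. P0: load  L0  bus=[BusRd]  L0: P0=S P1=I P2=O P3=S  mem[L0]=71
17. P1: load  L1  bus=[-]  L1: P0=S P1=S P2=I P3=S  mem[L1]=70
18. P3: load  L0  bus=[-]  L0: P0=S P1=I P2=O P3=S  mem[L0]=71
19. P0: store L1 := 50  bus=[BusUpgr]  L1: P0=M P1=I P2=I P3=I  mem[L1]=70
20. P0: store L0 := 49  bus=[BusUpgr,Flush]  L0: P0=M P1=I P2=I P3=I  mem[L0]=45
21. P2: store L1 := 58  bus=[BusRdX,Flush]  L1: P0=I P1=I P2=M P3=I  mem[L1]=50
22. P3: load  L2  bus=[BusRd]  L2: P0=S P1=I P2=I P3=S  mem[L2]=90
23. P0: load  L2  bus=[-]  L2: P0=S P1=I P2=I P3=S  mem[L2]=90
24. P1: load  L1  bus=[BusRd]  L1: P0=I P1=S P2=O P3=I  mem[L1]=50
25. P3: load  L2  bus=[-]  L2: P0=S P1=I P2=I P3=S  mem[L2]=90

bus = BusUpgr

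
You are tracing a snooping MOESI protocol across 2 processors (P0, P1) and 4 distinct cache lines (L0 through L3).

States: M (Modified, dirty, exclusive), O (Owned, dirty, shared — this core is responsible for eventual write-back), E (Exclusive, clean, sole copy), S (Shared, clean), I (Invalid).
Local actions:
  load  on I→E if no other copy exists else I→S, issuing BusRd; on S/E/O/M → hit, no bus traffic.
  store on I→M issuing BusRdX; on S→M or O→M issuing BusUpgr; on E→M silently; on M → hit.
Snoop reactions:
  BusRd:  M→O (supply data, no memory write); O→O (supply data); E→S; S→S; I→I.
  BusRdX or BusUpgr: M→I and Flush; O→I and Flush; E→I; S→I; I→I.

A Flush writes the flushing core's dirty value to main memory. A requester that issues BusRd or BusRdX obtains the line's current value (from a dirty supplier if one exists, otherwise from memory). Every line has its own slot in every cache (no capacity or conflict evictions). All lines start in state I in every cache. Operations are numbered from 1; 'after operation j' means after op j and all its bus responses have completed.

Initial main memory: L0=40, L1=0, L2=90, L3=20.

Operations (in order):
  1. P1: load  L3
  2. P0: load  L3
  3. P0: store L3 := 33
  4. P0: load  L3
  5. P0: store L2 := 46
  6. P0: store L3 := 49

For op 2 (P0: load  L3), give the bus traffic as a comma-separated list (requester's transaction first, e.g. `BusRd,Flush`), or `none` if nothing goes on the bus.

step 1: P1: load  L3  ⟶  IE  (L3)  txn=BusRd  M[L3]=20
step 2: P0: load  L3  ⟶  SS  (L3)  txn=BusRd  M[L3]=20
step 3: P0: store L3 := 33  ⟶  MI  (L3)  txn=BusUpgr  M[L3]=20
step 4: P0: load  L3  ⟶  MI  (L3)  txn=∅  M[L3]=20
step 5: P0: store L2 := 46  ⟶  MI  (L2)  txn=BusRdX  M[L2]=90
step 6: P0: store L3 := 49  ⟶  MI  (L3)  txn=∅  M[L3]=20

bus = BusRd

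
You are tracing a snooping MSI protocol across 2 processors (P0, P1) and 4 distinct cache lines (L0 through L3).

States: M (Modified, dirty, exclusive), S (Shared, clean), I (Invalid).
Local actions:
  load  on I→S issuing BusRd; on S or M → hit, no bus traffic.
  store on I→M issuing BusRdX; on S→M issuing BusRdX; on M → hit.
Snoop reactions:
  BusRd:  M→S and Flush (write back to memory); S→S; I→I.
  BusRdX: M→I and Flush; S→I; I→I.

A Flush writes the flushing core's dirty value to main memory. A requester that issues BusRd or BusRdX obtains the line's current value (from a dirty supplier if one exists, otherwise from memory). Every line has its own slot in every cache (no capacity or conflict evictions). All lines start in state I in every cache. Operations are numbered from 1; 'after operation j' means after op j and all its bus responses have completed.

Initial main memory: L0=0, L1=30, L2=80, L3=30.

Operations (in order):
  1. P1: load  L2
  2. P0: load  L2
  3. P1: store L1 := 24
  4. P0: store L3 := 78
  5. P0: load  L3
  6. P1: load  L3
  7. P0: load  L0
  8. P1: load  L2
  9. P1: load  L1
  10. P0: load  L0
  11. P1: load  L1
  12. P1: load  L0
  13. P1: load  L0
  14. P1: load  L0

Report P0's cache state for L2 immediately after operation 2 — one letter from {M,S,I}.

step 1: P1: load  L2  ⟶  IS  (L2)  txn=BusRd  M[L2]=80
step 2: P0: load  L2  ⟶  SS  (L2)  txn=BusRd  M[L2]=80
step 3: P1: store L1 := 24  ⟶  IM  (L1)  txn=BusRdX  M[L1]=30
step 4: P0: store L3 := 78  ⟶  MI  (L3)  txn=BusRdX  M[L3]=30
step 5: P0: load  L3  ⟶  MI  (L3)  txn=∅  M[L3]=30
step 6: P1: load  L3  ⟶  SS  (L3)  txn=BusRd+Flush  M[L3]=78
step 7: P0: load  L0  ⟶  SI  (L0)  txn=BusRd  M[L0]=0
step 8: P1: load  L2  ⟶  SS  (L2)  txn=∅  M[L2]=80
step 9: P1: load  L1  ⟶  IM  (L1)  txn=∅  M[L1]=30
step 10: P0: load  L0  ⟶  SI  (L0)  txn=∅  M[L0]=0
step 11: P1: load  L1  ⟶  IM  (L1)  txn=∅  M[L1]=30
step 12: P1: load  L0  ⟶  SS  (L0)  txn=BusRd  M[L0]=0
step 13: P1: load  L0  ⟶  SS  (L0)  txn=∅  M[L0]=0
step 14: P1: load  L0  ⟶  SS  (L0)  txn=∅  M[L0]=0

state = S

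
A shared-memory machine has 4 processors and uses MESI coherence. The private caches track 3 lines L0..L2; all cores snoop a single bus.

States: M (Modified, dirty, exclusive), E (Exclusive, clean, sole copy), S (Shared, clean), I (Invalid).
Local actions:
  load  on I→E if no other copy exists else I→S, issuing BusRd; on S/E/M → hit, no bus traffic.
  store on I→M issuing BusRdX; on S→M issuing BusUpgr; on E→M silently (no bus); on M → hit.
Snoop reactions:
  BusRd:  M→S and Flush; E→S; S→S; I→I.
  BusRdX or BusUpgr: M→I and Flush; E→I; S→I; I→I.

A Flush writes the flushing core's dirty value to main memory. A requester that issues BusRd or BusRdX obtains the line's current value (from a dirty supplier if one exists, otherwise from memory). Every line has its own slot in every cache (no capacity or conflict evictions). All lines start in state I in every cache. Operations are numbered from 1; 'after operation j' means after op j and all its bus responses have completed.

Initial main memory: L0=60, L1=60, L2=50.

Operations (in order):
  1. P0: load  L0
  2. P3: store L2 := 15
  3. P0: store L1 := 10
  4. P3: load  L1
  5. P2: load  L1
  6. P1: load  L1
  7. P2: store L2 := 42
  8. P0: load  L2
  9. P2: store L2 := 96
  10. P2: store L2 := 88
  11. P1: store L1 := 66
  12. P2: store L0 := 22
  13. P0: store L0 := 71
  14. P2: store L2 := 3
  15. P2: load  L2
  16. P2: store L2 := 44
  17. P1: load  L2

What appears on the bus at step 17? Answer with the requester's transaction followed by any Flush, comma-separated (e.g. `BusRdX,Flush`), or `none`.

bus = BusRd,Flush

1. P0: load  L0  bus=[BusRd]  L0: P0=E P1=I P2=I P3=I  mem[L0]=60
2. P3: store L2 := 15  bus=[BusRdX]  L2: P0=I P1=I P2=I P3=M  mem[L2]=50
3. P0: store L1 := 10  bus=[BusRdX]  L1: P0=M P1=I P2=I P3=I  mem[L1]=60
4. P3: load  L1  bus=[BusRd,Flush]  L1: P0=S P1=I P2=I P3=S  mem[L1]=10
5. P2: load  L1  bus=[BusRd]  L1: P0=S P1=I P2=S P3=S  mem[L1]=10
6. P1: load  L1  bus=[BusRd]  L1: P0=S P1=S P2=S P3=S  mem[L1]=10
7. P2: store L2 := 42  bus=[BusRdX,Flush]  L2: P0=I P1=I P2=M P3=I  mem[L2]=15
8. P0: load  L2  bus=[BusRd,Flush]  L2: P0=S P1=I P2=S P3=I  mem[L2]=42
9. P2: store L2 := 96  bus=[BusUpgr]  L2: P0=I P1=I P2=M P3=I  mem[L2]=42
10. P2: store L2 := 88  bus=[-]  L2: P0=I P1=I P2=M P3=I  mem[L2]=42
11. P1: store L1 := 66  bus=[BusUpgr]  L1: P0=I P1=M P2=I P3=I  mem[L1]=10
12. P2: store L0 := 22  bus=[BusRdX]  L0: P0=I P1=I P2=M P3=I  mem[L0]=60
13. P0: store L0 := 71  bus=[BusRdX,Flush]  L0: P0=M P1=I P2=I P3=I  mem[L0]=22
14. P2: store L2 := 3  bus=[-]  L2: P0=I P1=I P2=M P3=I  mem[L2]=42
15. P2: load  L2  bus=[-]  L2: P0=I P1=I P2=M P3=I  mem[L2]=42
16. P2: store L2 := 44  bus=[-]  L2: P0=I P1=I P2=M P3=I  mem[L2]=42
17. P1: load  L2  bus=[BusRd,Flush]  L2: P0=I P1=S P2=S P3=I  mem[L2]=44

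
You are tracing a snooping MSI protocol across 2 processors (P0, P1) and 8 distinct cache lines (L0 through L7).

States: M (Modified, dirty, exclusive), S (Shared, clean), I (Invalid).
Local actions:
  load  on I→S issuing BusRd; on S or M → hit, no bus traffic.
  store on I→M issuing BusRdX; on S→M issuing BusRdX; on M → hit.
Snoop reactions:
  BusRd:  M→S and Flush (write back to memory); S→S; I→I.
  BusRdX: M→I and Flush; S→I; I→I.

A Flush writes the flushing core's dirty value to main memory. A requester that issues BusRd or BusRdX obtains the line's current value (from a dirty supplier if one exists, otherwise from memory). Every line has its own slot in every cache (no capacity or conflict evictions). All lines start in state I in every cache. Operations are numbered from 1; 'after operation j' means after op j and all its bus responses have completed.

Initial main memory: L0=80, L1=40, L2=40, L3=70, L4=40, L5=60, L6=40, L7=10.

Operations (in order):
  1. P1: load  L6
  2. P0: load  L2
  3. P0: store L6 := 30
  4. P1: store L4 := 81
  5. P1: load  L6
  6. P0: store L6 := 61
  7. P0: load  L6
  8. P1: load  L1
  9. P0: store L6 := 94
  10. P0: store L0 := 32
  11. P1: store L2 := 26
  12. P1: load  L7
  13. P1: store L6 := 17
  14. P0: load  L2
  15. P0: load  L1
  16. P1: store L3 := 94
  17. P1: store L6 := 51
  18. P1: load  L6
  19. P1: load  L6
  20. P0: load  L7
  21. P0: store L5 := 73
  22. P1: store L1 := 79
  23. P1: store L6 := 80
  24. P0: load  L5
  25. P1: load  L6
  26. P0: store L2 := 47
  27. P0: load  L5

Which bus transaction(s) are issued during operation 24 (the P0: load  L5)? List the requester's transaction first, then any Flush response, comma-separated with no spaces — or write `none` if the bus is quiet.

bus = none

step 1: P1: load  L6  ⟶  IS  (L6)  txn=BusRd  M[L6]=40
step 2: P0: load  L2  ⟶  SI  (L2)  txn=BusRd  M[L2]=40
step 3: P0: store L6 := 30  ⟶  MI  (L6)  txn=BusRdX  M[L6]=40
step 4: P1: store L4 := 81  ⟶  IM  (L4)  txn=BusRdX  M[L4]=40
step 5: P1: load  L6  ⟶  SS  (L6)  txn=BusRd+Flush  M[L6]=30
step 6: P0: store L6 := 61  ⟶  MI  (L6)  txn=BusRdX  M[L6]=30
step 7: P0: load  L6  ⟶  MI  (L6)  txn=∅  M[L6]=30
step 8: P1: load  L1  ⟶  IS  (L1)  txn=BusRd  M[L1]=40
step 9: P0: store L6 := 94  ⟶  MI  (L6)  txn=∅  M[L6]=30
step 10: P0: store L0 := 32  ⟶  MI  (L0)  txn=BusRdX  M[L0]=80
step 11: P1: store L2 := 26  ⟶  IM  (L2)  txn=BusRdX  M[L2]=40
step 12: P1: load  L7  ⟶  IS  (L7)  txn=BusRd  M[L7]=10
step 13: P1: store L6 := 17  ⟶  IM  (L6)  txn=BusRdX+Flush  M[L6]=94
step 14: P0: load  L2  ⟶  SS  (L2)  txn=BusRd+Flush  M[L2]=26
step 15: P0: load  L1  ⟶  SS  (L1)  txn=BusRd  M[L1]=40
step 16: P1: store L3 := 94  ⟶  IM  (L3)  txn=BusRdX  M[L3]=70
step 17: P1: store L6 := 51  ⟶  IM  (L6)  txn=∅  M[L6]=94
step 18: P1: load  L6  ⟶  IM  (L6)  txn=∅  M[L6]=94
step 19: P1: load  L6  ⟶  IM  (L6)  txn=∅  M[L6]=94
step 20: P0: load  L7  ⟶  SS  (L7)  txn=BusRd  M[L7]=10
step 21: P0: store L5 := 73  ⟶  MI  (L5)  txn=BusRdX  M[L5]=60
step 22: P1: store L1 := 79  ⟶  IM  (L1)  txn=BusRdX  M[L1]=40
step 23: P1: store L6 := 80  ⟶  IM  (L6)  txn=∅  M[L6]=94
step 24: P0: load  L5  ⟶  MI  (L5)  txn=∅  M[L5]=60
step 25: P1: load  L6  ⟶  IM  (L6)  txn=∅  M[L6]=94
step 26: P0: store L2 := 47  ⟶  MI  (L2)  txn=BusRdX  M[L2]=26
step 27: P0: load  L5  ⟶  MI  (L5)  txn=∅  M[L5]=60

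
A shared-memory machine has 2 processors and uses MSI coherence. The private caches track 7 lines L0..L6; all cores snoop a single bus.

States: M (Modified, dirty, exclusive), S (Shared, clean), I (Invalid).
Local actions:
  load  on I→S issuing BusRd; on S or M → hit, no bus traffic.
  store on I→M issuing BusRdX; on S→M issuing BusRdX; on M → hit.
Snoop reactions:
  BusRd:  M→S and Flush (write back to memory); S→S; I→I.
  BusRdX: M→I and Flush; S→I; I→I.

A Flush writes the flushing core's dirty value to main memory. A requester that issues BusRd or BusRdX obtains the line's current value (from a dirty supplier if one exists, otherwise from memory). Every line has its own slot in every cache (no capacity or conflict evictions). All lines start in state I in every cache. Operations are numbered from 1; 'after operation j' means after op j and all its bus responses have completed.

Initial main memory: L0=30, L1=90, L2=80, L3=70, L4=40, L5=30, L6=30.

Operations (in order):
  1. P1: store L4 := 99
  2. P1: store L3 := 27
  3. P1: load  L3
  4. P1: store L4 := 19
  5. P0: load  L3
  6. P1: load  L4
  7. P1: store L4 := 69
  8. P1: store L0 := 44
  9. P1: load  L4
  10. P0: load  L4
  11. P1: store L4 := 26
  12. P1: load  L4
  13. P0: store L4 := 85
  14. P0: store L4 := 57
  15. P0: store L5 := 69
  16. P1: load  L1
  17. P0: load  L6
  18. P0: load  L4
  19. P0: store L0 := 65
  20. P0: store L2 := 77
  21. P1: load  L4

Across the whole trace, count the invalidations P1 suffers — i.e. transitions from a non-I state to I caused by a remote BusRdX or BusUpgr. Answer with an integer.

1. P1: store L4 := 99  bus=[BusRdX]  L4: P0=I P1=M  mem[L4]=40
2. P1: store L3 := 27  bus=[BusRdX]  L3: P0=I P1=M  mem[L3]=70
3. P1: load  L3  bus=[-]  L3: P0=I P1=M  mem[L3]=70
4. P1: store L4 := 19  bus=[-]  L4: P0=I P1=M  mem[L4]=40
5. P0: load  L3  bus=[BusRd,Flush]  L3: P0=S P1=S  mem[L3]=27
6. P1: load  L4  bus=[-]  L4: P0=I P1=M  mem[L4]=40
7. P1: store L4 := 69  bus=[-]  L4: P0=I P1=M  mem[L4]=40
8. P1: store L0 := 44  bus=[BusRdX]  L0: P0=I P1=M  mem[L0]=30
9. P1: load  L4  bus=[-]  L4: P0=I P1=M  mem[L4]=40
10. P0: load  L4  bus=[BusRd,Flush]  L4: P0=S P1=S  mem[L4]=69
11. P1: store L4 := 26  bus=[BusRdX]  L4: P0=I P1=M  mem[L4]=69
12. P1: load  L4  bus=[-]  L4: P0=I P1=M  mem[L4]=69
13. P0: store L4 := 85  bus=[BusRdX,Flush]  L4: P0=M P1=I  mem[L4]=26
14. P0: store L4 := 57  bus=[-]  L4: P0=M P1=I  mem[L4]=26
15. P0: store L5 := 69  bus=[BusRdX]  L5: P0=M P1=I  mem[L5]=30
16. P1: load  L1  bus=[BusRd]  L1: P0=I P1=S  mem[L1]=90
17. P0: load  L6  bus=[BusRd]  L6: P0=S P1=I  mem[L6]=30
18. P0: load  L4  bus=[-]  L4: P0=M P1=I  mem[L4]=26
19. P0: store L0 := 65  bus=[BusRdX,Flush]  L0: P0=M P1=I  mem[L0]=44
20. P0: store L2 := 77  bus=[BusRdX]  L2: P0=M P1=I  mem[L2]=80
21. P1: load  L4  bus=[BusRd,Flush]  L4: P0=S P1=S  mem[L4]=57

invalidations = 2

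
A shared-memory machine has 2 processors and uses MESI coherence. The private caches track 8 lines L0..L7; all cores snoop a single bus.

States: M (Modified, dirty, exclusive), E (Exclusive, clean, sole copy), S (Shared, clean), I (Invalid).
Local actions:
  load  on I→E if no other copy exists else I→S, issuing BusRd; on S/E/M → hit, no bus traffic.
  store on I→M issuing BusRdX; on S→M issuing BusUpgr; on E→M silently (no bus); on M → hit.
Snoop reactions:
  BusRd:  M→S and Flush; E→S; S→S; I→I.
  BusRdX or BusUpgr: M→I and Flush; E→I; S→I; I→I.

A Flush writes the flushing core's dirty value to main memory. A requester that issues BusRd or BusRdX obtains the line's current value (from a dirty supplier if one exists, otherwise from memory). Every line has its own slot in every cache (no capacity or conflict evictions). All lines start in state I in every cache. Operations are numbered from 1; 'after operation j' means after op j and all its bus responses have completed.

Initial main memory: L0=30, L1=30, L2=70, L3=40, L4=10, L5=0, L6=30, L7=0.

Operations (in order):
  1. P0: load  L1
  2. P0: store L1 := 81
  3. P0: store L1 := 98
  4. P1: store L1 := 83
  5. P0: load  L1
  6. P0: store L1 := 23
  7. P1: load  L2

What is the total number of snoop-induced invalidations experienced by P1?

step 1: P0: load  L1  ⟶  EI  (L1)  txn=BusRd  M[L1]=30
step 2: P0: store L1 := 81  ⟶  MI  (L1)  txn=∅  M[L1]=30
step 3: P0: store L1 := 98  ⟶  MI  (L1)  txn=∅  M[L1]=30
step 4: P1: store L1 := 83  ⟶  IM  (L1)  txn=BusRdX+Flush  M[L1]=98
step 5: P0: load  L1  ⟶  SS  (L1)  txn=BusRd+Flush  M[L1]=83
step 6: P0: store L1 := 23  ⟶  MI  (L1)  txn=BusUpgr  M[L1]=83
step 7: P1: load  L2  ⟶  IE  (L2)  txn=BusRd  M[L2]=70

invalidations = 1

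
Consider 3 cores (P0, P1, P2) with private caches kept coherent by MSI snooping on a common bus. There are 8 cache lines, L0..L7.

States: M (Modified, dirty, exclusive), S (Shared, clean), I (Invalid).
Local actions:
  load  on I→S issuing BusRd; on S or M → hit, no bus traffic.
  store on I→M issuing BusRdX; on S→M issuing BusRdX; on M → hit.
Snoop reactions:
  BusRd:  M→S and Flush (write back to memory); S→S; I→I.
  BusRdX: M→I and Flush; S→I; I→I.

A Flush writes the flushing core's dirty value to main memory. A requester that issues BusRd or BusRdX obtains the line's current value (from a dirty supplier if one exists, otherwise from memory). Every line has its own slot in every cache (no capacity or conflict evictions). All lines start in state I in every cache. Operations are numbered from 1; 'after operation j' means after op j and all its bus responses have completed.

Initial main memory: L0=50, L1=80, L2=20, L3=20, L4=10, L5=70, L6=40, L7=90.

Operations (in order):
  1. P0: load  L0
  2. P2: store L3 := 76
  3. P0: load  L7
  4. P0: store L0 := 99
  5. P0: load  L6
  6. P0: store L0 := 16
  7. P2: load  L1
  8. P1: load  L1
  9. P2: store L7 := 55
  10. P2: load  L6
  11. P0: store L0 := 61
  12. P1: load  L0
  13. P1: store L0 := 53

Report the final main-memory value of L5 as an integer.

memory[L5] = 70

step 1: P0: load  L0  ⟶  SII  (L0)  txn=BusRd  M[L0]=50
step 2: P2: store L3 := 76  ⟶  IIM  (L3)  txn=BusRdX  M[L3]=20
step 3: P0: load  L7  ⟶  SII  (L7)  txn=BusRd  M[L7]=90
step 4: P0: store L0 := 99  ⟶  MII  (L0)  txn=BusRdX  M[L0]=50
step 5: P0: load  L6  ⟶  SII  (L6)  txn=BusRd  M[L6]=40
step 6: P0: store L0 := 16  ⟶  MII  (L0)  txn=∅  M[L0]=50
step 7: P2: load  L1  ⟶  IIS  (L1)  txn=BusRd  M[L1]=80
step 8: P1: load  L1  ⟶  ISS  (L1)  txn=BusRd  M[L1]=80
step 9: P2: store L7 := 55  ⟶  IIM  (L7)  txn=BusRdX  M[L7]=90
step 10: P2: load  L6  ⟶  SIS  (L6)  txn=BusRd  M[L6]=40
step 11: P0: store L0 := 61  ⟶  MII  (L0)  txn=∅  M[L0]=50
step 12: P1: load  L0  ⟶  SSI  (L0)  txn=BusRd+Flush  M[L0]=61
step 13: P1: store L0 := 53  ⟶  IMI  (L0)  txn=BusRdX  M[L0]=61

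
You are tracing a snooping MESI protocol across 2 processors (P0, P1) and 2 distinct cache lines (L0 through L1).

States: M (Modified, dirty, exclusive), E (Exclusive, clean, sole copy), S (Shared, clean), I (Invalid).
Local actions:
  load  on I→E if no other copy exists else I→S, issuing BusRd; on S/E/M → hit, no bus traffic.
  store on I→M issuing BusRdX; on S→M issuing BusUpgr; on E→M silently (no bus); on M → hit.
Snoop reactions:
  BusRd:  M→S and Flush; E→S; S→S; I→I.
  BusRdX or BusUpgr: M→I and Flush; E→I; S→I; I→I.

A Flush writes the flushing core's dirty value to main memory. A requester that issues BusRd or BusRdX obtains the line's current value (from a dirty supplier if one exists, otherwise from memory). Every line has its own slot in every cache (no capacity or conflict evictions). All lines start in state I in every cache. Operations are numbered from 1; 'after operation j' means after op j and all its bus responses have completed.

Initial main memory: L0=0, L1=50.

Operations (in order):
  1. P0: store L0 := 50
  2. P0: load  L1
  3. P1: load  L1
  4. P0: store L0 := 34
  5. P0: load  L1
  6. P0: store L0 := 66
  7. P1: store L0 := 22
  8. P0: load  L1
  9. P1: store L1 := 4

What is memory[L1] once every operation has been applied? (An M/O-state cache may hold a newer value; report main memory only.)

1. P0: store L0 := 50  bus=[BusRdX]  L0: P0=M P1=I  mem[L0]=0
2. P0: load  L1  bus=[BusRd]  L1: P0=E P1=I  mem[L1]=50
3. P1: load  L1  bus=[BusRd]  L1: P0=S P1=S  mem[L1]=50
4. P0: store L0 := 34  bus=[-]  L0: P0=M P1=I  mem[L0]=0
5. P0: load  L1  bus=[-]  L1: P0=S P1=S  mem[L1]=50
6. P0: store L0 := 66  bus=[-]  L0: P0=M P1=I  mem[L0]=0
7. P1: store L0 := 22  bus=[BusRdX,Flush]  L0: P0=I P1=M  mem[L0]=66
8. P0: load  L1  bus=[-]  L1: P0=S P1=S  mem[L1]=50
9. P1: store L1 := 4  bus=[BusUpgr]  L1: P0=I P1=M  mem[L1]=50

memory[L1] = 50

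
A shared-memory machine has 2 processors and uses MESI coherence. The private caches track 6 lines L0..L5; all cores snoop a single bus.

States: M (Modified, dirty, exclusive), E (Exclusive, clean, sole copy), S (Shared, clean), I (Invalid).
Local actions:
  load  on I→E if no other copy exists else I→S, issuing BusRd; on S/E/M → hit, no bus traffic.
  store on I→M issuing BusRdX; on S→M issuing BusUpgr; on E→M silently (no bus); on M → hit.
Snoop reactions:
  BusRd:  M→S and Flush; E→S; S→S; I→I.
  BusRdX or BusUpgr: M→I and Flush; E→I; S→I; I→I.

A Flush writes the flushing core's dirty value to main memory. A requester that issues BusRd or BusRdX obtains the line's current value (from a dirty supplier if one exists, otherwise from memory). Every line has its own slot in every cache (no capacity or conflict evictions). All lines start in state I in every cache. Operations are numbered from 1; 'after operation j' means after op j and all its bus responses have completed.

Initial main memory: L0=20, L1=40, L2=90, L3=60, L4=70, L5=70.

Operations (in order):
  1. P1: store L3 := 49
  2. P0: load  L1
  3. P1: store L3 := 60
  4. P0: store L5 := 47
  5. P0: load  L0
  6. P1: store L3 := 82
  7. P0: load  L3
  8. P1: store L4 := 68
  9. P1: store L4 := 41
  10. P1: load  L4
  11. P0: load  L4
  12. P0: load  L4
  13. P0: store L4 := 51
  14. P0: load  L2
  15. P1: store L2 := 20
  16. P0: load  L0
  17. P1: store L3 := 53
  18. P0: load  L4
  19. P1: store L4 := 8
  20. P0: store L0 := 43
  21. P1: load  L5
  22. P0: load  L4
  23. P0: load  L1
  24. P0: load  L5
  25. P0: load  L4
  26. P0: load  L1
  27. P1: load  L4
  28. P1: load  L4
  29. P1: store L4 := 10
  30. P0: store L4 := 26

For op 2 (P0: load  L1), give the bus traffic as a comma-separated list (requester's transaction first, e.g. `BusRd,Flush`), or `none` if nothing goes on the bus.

bus = BusRd

step 1: P1: store L3 := 49  ⟶  IM  (L3)  txn=BusRdX  M[L3]=60
step 2: P0: load  L1  ⟶  EI  (L1)  txn=BusRd  M[L1]=40
step 3: P1: store L3 := 60  ⟶  IM  (L3)  txn=∅  M[L3]=60
step 4: P0: store L5 := 47  ⟶  MI  (L5)  txn=BusRdX  M[L5]=70
step 5: P0: load  L0  ⟶  EI  (L0)  txn=BusRd  M[L0]=20
step 6: P1: store L3 := 82  ⟶  IM  (L3)  txn=∅  M[L3]=60
step 7: P0: load  L3  ⟶  SS  (L3)  txn=BusRd+Flush  M[L3]=82
step 8: P1: store L4 := 68  ⟶  IM  (L4)  txn=BusRdX  M[L4]=70
step 9: P1: store L4 := 41  ⟶  IM  (L4)  txn=∅  M[L4]=70
step 10: P1: load  L4  ⟶  IM  (L4)  txn=∅  M[L4]=70
step 11: P0: load  L4  ⟶  SS  (L4)  txn=BusRd+Flush  M[L4]=41
step 12: P0: load  L4  ⟶  SS  (L4)  txn=∅  M[L4]=41
step 13: P0: store L4 := 51  ⟶  MI  (L4)  txn=BusUpgr  M[L4]=41
step 14: P0: load  L2  ⟶  EI  (L2)  txn=BusRd  M[L2]=90
step 15: P1: store L2 := 20  ⟶  IM  (L2)  txn=BusRdX  M[L2]=90
step 16: P0: load  L0  ⟶  EI  (L0)  txn=∅  M[L0]=20
step 17: P1: store L3 := 53  ⟶  IM  (L3)  txn=BusUpgr  M[L3]=82
step 18: P0: load  L4  ⟶  MI  (L4)  txn=∅  M[L4]=41
step 19: P1: store L4 := 8  ⟶  IM  (L4)  txn=BusRdX+Flush  M[L4]=51
step 20: P0: store L0 := 43  ⟶  MI  (L0)  txn=∅  M[L0]=20
step 21: P1: load  L5  ⟶  SS  (L5)  txn=BusRd+Flush  M[L5]=47
step 22: P0: load  L4  ⟶  SS  (L4)  txn=BusRd+Flush  M[L4]=8
step 23: P0: load  L1  ⟶  EI  (L1)  txn=∅  M[L1]=40
step 24: P0: load  L5  ⟶  SS  (L5)  txn=∅  M[L5]=47
step 25: P0: load  L4  ⟶  SS  (L4)  txn=∅  M[L4]=8
step 26: P0: load  L1  ⟶  EI  (L1)  txn=∅  M[L1]=40
step 27: P1: load  L4  ⟶  SS  (L4)  txn=∅  M[L4]=8
step 28: P1: load  L4  ⟶  SS  (L4)  txn=∅  M[L4]=8
step 29: P1: store L4 := 10  ⟶  IM  (L4)  txn=BusUpgr  M[L4]=8
step 30: P0: store L4 := 26  ⟶  MI  (L4)  txn=BusRdX+Flush  M[L4]=10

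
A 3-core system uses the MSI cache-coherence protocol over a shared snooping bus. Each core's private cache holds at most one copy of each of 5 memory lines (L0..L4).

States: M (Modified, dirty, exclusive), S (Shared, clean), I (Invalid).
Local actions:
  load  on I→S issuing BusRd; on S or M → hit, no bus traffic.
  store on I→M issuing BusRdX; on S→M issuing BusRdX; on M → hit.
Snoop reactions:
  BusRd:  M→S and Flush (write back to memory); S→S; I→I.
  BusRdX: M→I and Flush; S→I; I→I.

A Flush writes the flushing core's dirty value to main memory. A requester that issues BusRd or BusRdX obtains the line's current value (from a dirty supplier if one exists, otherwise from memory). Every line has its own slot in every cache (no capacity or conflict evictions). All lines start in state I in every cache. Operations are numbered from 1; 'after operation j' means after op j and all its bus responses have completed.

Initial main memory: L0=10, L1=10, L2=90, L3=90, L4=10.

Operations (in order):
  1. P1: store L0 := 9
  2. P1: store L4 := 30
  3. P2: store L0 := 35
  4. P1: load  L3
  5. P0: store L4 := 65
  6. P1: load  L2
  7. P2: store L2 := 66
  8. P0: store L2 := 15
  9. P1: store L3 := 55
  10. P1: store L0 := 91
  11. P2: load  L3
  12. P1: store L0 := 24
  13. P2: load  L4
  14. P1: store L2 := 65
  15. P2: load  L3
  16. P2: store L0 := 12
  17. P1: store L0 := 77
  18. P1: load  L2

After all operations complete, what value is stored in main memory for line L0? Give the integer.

memory[L0] = 12

step 1: P1: store L0 := 9  ⟶  IMI  (L0)  txn=BusRdX  M[L0]=10
step 2: P1: store L4 := 30  ⟶  IMI  (L4)  txn=BusRdX  M[L4]=10
step 3: P2: store L0 := 35  ⟶  IIM  (L0)  txn=BusRdX+Flush  M[L0]=9
step 4: P1: load  L3  ⟶  ISI  (L3)  txn=BusRd  M[L3]=90
step 5: P0: store L4 := 65  ⟶  MII  (L4)  txn=BusRdX+Flush  M[L4]=30
step 6: P1: load  L2  ⟶  ISI  (L2)  txn=BusRd  M[L2]=90
step 7: P2: store L2 := 66  ⟶  IIM  (L2)  txn=BusRdX  M[L2]=90
step 8: P0: store L2 := 15  ⟶  MII  (L2)  txn=BusRdX+Flush  M[L2]=66
step 9: P1: store L3 := 55  ⟶  IMI  (L3)  txn=BusRdX  M[L3]=90
step 10: P1: store L0 := 91  ⟶  IMI  (L0)  txn=BusRdX+Flush  M[L0]=35
step 11: P2: load  L3  ⟶  ISS  (L3)  txn=BusRd+Flush  M[L3]=55
step 12: P1: store L0 := 24  ⟶  IMI  (L0)  txn=∅  M[L0]=35
step 13: P2: load  L4  ⟶  SIS  (L4)  txn=BusRd+Flush  M[L4]=65
step 14: P1: store L2 := 65  ⟶  IMI  (L2)  txn=BusRdX+Flush  M[L2]=15
step 15: P2: load  L3  ⟶  ISS  (L3)  txn=∅  M[L3]=55
step 16: P2: store L0 := 12  ⟶  IIM  (L0)  txn=BusRdX+Flush  M[L0]=24
step 17: P1: store L0 := 77  ⟶  IMI  (L0)  txn=BusRdX+Flush  M[L0]=12
step 18: P1: load  L2  ⟶  IMI  (L2)  txn=∅  M[L2]=15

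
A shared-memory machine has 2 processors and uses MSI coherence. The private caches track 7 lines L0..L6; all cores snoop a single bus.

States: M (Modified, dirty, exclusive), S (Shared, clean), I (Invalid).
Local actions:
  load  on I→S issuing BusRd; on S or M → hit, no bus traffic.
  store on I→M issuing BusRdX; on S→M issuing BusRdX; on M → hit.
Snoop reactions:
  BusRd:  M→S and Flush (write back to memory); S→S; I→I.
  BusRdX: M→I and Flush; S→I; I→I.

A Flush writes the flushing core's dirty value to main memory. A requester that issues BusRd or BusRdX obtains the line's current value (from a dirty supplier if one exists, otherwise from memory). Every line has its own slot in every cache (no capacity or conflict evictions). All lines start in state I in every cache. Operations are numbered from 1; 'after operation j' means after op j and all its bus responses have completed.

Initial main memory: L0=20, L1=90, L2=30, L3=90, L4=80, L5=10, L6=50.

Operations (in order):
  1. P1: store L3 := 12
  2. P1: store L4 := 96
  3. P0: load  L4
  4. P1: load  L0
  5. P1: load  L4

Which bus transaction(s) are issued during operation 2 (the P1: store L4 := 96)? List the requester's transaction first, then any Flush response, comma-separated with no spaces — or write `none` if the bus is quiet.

step 1: P1: store L3 := 12  ⟶  IM  (L3)  txn=BusRdX  M[L3]=90
step 2: P1: store L4 := 96  ⟶  IM  (L4)  txn=BusRdX  M[L4]=80
step 3: P0: load  L4  ⟶  SS  (L4)  txn=BusRd+Flush  M[L4]=96
step 4: P1: load  L0  ⟶  IS  (L0)  txn=BusRd  M[L0]=20
step 5: P1: load  L4  ⟶  SS  (L4)  txn=∅  M[L4]=96

bus = BusRdX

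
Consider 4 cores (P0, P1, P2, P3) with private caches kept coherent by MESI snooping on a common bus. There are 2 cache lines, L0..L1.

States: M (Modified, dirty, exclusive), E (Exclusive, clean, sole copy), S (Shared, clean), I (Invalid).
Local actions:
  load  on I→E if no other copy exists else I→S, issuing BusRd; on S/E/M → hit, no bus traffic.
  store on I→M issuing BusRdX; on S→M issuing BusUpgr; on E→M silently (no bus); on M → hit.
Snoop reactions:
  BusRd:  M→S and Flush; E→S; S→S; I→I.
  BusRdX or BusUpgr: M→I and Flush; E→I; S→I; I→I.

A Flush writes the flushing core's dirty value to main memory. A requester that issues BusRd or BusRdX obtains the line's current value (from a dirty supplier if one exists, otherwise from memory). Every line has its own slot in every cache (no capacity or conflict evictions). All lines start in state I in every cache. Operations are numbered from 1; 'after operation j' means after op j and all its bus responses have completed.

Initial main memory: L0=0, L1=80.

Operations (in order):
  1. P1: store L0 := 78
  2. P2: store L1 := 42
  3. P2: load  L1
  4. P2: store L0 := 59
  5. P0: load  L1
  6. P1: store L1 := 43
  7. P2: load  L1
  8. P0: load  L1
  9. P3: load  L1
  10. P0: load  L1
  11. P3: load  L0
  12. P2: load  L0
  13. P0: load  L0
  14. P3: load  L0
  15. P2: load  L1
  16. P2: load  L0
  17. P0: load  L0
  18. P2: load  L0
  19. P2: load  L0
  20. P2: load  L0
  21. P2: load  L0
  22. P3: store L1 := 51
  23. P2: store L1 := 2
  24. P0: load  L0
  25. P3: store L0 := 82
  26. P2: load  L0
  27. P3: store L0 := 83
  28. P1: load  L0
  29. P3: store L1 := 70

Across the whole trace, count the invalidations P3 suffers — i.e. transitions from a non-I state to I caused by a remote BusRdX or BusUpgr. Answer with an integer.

invalidations = 1

  op1 P1: store L0 := 78 → I/M/I/I on L0; bus BusRdX; mem=0
  op2 P2: store L1 := 42 → I/I/M/I on L1; bus BusRdX; mem=80
  op3 P2: load  L1 → I/I/M/I on L1; bus (none); mem=80
  op4 P2: store L0 := 59 → I/I/M/I on L0; bus BusRdX Flush; mem=78
  op5 P0: load  L1 → S/I/S/I on L1; bus BusRd Flush; mem=42
  op6 P1: store L1 := 43 → I/M/I/I on L1; bus BusRdX; mem=42
  op7 P2: load  L1 → I/S/S/I on L1; bus BusRd Flush; mem=43
  op8 P0: load  L1 → S/S/S/I on L1; bus BusRd; mem=43
  op9 P3: load  L1 → S/S/S/S on L1; bus BusRd; mem=43
  op10 P0: load  L1 → S/S/S/S on L1; bus (none); mem=43
  op11 P3: load  L0 → I/I/S/S on L0; bus BusRd Flush; mem=59
  op12 P2: load  L0 → I/I/S/S on L0; bus (none); mem=59
  op13 P0: load  L0 → S/I/S/S on L0; bus BusRd; mem=59
  op14 P3: load  L0 → S/I/S/S on L0; bus (none); mem=59
  op15 P2: load  L1 → S/S/S/S on L1; bus (none); mem=43
  op16 P2: load  L0 → S/I/S/S on L0; bus (none); mem=59
  op17 P0: load  L0 → S/I/S/S on L0; bus (none); mem=59
  op18 P2: load  L0 → S/I/S/S on L0; bus (none); mem=59
  op19 P2: load  L0 → S/I/S/S on L0; bus (none); mem=59
  op20 P2: load  L0 → S/I/S/S on L0; bus (none); mem=59
  op21 P2: load  L0 → S/I/S/S on L0; bus (none); mem=59
  op22 P3: store L1 := 51 → I/I/I/M on L1; bus BusUpgr; mem=43
  op23 P2: store L1 := 2 → I/I/M/I on L1; bus BusRdX Flush; mem=51
  op24 P0: load  L0 → S/I/S/S on L0; bus (none); mem=59
  op25 P3: store L0 := 82 → I/I/I/M on L0; bus BusUpgr; mem=59
  op26 P2: load  L0 → I/I/S/S on L0; bus BusRd Flush; mem=82
  op27 P3: store L0 := 83 → I/I/I/M on L0; bus BusUpgr; mem=82
  op28 P1: load  L0 → I/S/I/S on L0; bus BusRd Flush; mem=83
  op29 P3: store L1 := 70 → I/I/I/M on L1; bus BusRdX Flush; mem=2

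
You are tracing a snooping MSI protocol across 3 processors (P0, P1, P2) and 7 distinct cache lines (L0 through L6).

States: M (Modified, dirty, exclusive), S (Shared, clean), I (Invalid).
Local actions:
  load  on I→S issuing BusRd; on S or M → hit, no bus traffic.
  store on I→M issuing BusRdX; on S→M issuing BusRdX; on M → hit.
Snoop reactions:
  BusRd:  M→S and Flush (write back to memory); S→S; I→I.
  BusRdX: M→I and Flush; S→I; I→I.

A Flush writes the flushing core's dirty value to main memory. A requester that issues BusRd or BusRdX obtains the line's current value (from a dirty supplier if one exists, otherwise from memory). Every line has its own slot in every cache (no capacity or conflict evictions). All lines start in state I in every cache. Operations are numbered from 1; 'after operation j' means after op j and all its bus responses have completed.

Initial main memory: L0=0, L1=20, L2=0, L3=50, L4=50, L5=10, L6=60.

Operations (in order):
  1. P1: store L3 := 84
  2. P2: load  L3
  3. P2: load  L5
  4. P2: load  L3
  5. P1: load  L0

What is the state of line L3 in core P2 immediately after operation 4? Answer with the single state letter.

  op1 P1: store L3 := 84 → I/M/I on L3; bus BusRdX; mem=50
  op2 P2: load  L3 → I/S/S on L3; bus BusRd Flush; mem=84
  op3 P2: load  L5 → I/I/S on L5; bus BusRd; mem=10
  op4 P2: load  L3 → I/S/S on L3; bus (none); mem=84
  op5 P1: load  L0 → I/S/I on L0; bus BusRd; mem=0

state = S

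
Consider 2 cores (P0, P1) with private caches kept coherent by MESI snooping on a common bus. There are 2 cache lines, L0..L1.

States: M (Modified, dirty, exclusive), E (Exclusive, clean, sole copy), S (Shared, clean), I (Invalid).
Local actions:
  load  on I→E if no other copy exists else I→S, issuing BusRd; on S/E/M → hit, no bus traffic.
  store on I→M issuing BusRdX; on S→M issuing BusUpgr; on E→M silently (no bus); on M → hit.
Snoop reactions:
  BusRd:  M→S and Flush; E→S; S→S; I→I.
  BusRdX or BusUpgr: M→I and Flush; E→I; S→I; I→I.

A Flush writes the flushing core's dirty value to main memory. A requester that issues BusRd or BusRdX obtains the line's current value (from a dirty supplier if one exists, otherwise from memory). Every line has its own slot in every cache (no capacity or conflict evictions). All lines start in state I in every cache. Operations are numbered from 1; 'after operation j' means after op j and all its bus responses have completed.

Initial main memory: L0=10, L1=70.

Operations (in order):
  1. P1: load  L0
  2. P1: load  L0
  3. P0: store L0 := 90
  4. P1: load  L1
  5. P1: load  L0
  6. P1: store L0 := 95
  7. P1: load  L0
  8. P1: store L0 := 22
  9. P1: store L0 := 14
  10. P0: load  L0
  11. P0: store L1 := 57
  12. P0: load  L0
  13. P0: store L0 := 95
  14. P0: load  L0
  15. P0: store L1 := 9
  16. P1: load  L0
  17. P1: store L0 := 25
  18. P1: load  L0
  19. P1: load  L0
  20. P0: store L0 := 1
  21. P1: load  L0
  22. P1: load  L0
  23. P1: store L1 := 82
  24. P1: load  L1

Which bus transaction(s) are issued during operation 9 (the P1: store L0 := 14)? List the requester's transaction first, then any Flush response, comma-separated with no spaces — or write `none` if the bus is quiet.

[1] P1: load  L0 | P0:I, P1:E(10) | bus: BusRd
[2] P1: load  L0 | P0:I, P1:E(10) | bus: none
[3] P0: store L0 := 90 | P0:M(90), P1:I | bus: BusRdX
[4] P1: load  L1 | P0:I, P1:E(70) | bus: BusRd
[5] P1: load  L0 | P0:S(90), P1:S(90) | bus: BusRd,Flush
[6] P1: store L0 := 95 | P0:I, P1:M(95) | bus: BusUpgr
[7] P1: load  L0 | P0:I, P1:M(95) | bus: none
[8] P1: store L0 := 22 | P0:I, P1:M(22) | bus: none
[9] P1: store L0 := 14 | P0:I, P1:M(14) | bus: none
[10] P0: load  L0 | P0:S(14), P1:S(14) | bus: BusRd,Flush
[11] P0: store L1 := 57 | P0:M(57), P1:I | bus: BusRdX
[12] P0: load  L0 | P0:S(14), P1:S(14) | bus: none
[13] P0: store L0 := 95 | P0:M(95), P1:I | bus: BusUpgr
[14] P0: load  L0 | P0:M(95), P1:I | bus: none
[15] P0: store L1 := 9 | P0:M(9), P1:I | bus: none
[16] P1: load  L0 | P0:S(95), P1:S(95) | bus: BusRd,Flush
[17] P1: store L0 := 25 | P0:I, P1:M(25) | bus: BusUpgr
[18] P1: load  L0 | P0:I, P1:M(25) | bus: none
[19] P1: load  L0 | P0:I, P1:M(25) | bus: none
[20] P0: store L0 := 1 | P0:M(1), P1:I | bus: BusRdX,Flush
[21] P1: load  L0 | P0:S(1), P1:S(1) | bus: BusRd,Flush
[22] P1: load  L0 | P0:S(1), P1:S(1) | bus: none
[23] P1: store L1 := 82 | P0:I, P1:M(82) | bus: BusRdX,Flush
[24] P1: load  L1 | P0:I, P1:M(82) | bus: none

bus = none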